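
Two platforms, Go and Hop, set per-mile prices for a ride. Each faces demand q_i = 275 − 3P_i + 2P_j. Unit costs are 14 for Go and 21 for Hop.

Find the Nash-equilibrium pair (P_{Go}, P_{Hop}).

80.5625, 83.1875

Go's profit: π = (P_{Go} − 14)(275 − 3P_{Go} + 2P_{Hop}).
∂π/∂P_{Go} = 317 − 6P_{Go} + 2P_{Hop} = 0 ⇒ P_{Go} = 317/6 + (1/3)P_{Hop}.
Similarly P_{Hop} = 169/3 + (1/3)P_{Go}.
Solving the two reaction functions simultaneously: (1 − (1/3)(1/3))P_{Go} = 317/6 + (1/3)·(169/3), so (8/9)P_{Go} = 1289/18 and P_{Go} = 80.5625.
Then P_{Hop} = 169/3 + (1/3)·80.5625 = 83.1875.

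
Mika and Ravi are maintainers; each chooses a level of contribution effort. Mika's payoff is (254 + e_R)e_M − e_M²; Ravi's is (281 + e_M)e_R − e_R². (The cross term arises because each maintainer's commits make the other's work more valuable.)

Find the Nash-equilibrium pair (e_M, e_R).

Expanding Mika's payoff: 254e_M + e_Re_M − e_M².
∂π/∂e_M = 254 + e_R − 2e_M = 0, so e_M = 127 + 0.5e_R.
Likewise for Ravi: e_R = 140.5 + 0.5e_M.
Plugging e_R into Mika's best response: e_M = 127 + 0.5(140.5 + 0.5e_M) ⇒ 0.75e_M = 197.25, so e_M = 263.
Then e_R = 140.5 + 0.5·263 = 272.

263, 272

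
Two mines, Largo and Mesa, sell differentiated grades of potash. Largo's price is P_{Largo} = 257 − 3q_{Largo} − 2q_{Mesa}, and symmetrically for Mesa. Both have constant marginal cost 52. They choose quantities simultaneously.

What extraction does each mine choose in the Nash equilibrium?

25.625

Mine Largo's profit: π = q_{Largo}(257 − 3q_{Largo} − 2q_{Mesa}) − 52q_{Largo}.
∂π/∂q_{Largo} = 205 − 6q_{Largo} − 2q_{Mesa} = 0 ⇒ q_{Largo} = 205/6 − (1/3)q_{Mesa}.
Setting q_{Largo} = q_{Mesa} in the reaction function: q_{Largo} = 205/6 − (1/3)q_{Largo}, so q_{Largo} = (205/6) / (4/3) = 25.625.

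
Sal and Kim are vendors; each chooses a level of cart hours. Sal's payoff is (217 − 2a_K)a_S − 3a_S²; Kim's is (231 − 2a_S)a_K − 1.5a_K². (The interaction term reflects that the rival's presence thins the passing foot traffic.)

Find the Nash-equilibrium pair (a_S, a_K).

Expanding Sal's payoff: 217a_S − 2a_Ka_S − 3a_S².
∂π/∂a_S = 217 − 2a_K − 6a_S = 0, so a_S = 217/6 − (1/3)a_K.
Likewise for Kim: a_K = 77 − (2/3)a_S.
Plugging a_K into Sal's best response: a_S = 217/6 − (1/3)(77 − (2/3)a_S) ⇒ (7/9)a_S = 10.5, so a_S = 13.5.
Then a_K = 77 − (2/3)·13.5 = 68.

13.5, 68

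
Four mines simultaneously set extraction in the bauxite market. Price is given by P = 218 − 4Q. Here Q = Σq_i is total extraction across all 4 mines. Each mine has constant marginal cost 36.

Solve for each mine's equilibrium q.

A representative mine's profit is π_i = q_i(218 − 4Q) − 36q_i, with Q = q_i + Σ_{j≠i} q_j.
First-order condition: 182 − 8q_i − 4Σ_{j≠i} q_j = 0.
With identical mines, set every q_j = q: then 182 − 8q − 12q = 0, i.e. q = 182/20 = 9.1.

9.1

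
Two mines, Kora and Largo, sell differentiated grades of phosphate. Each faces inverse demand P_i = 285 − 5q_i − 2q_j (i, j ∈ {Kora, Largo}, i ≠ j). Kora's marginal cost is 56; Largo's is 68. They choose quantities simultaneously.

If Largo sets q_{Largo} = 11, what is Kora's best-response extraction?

Mine Kora's profit: π = q_{Kora}(285 − 5q_{Kora} − 2q_{Largo}) − 56q_{Kora}.
∂π/∂q_{Kora} = 229 − 10q_{Kora} − 2q_{Largo} = 0 ⇒ q_{Kora} = 22.9 − 0.2q_{Largo}.
At q_{Largo} = 11: q_{Kora} = 22.9 − 0.2·11 = 20.7.

20.7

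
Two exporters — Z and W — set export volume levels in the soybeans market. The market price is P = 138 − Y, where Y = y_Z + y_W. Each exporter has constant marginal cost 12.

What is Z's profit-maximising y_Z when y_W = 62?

Exporter Z's profit: π = y_Z(138 − (y_Z + y_W)) − 12y_Z.
∂π/∂y_Z = 126 − 2y_Z − y_W = 0, so y_Z = 63 − 0.5y_W.
At y_W = 62: y_Z = 63 − 0.5·62 = 32.

32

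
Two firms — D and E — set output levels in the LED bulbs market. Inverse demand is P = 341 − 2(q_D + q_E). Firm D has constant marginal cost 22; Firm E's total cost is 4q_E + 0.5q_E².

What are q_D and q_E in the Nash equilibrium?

57.5625, 44.375

Firm D's profit: π = q_D(341 − 2(q_D + q_E)) − 22q_D.
∂π/∂q_D = 319 − 4q_D − 2q_E = 0, so q_D = 79.75 − 0.5q_E.
For E: ∂π/∂q_E = 337 − 5q_E − 2q_D = 0 ⇒ q_E = 67.4 − 0.4q_D.
Substituting the second reaction function into the first: q_D = 79.75 − 0.5(67.4 − 0.4q_D), which gives 0.8q_D = 46.05 ⇒ q_D = 57.5625.
Then q_E = 67.4 − 0.4·57.5625 = 44.375.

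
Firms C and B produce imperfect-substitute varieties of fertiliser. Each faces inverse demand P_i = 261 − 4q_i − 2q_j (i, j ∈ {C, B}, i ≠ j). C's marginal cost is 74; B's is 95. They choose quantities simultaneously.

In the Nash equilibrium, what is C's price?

151.6

Firm C's profit: π = q_C(261 − 4q_C − 2q_B) − 74q_C.
∂π/∂q_C = 187 − 8q_C − 2q_B = 0 ⇒ q_C = 23.375 − 0.25q_B.
Similarly q_B = 20.75 − 0.25q_C.
Substituting the second reaction function into the first: q_C = 23.375 − 0.25(20.75 − 0.25q_C), which gives 0.9375q_C = 18.1875 ⇒ q_C = 19.4.
Then q_B = 20.75 − 0.25·19.4 = 15.9.
P_C = 261 − 4·19.4 − 2·15.9 = 151.6.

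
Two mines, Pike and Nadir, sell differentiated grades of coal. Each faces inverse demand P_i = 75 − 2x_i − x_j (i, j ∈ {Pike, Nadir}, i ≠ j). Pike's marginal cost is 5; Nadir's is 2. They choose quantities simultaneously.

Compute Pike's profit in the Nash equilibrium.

380.88

Mine Pike's profit: π = x_{Pike}(75 − 2x_{Pike} − x_{Nadir}) − 5x_{Pike}.
∂π/∂x_{Pike} = 70 − 4x_{Pike} − x_{Nadir} = 0 ⇒ x_{Pike} = 17.5 − 0.25x_{Nadir}.
Similarly x_{Nadir} = 18.25 − 0.25x_{Pike}.
Plugging x_{Nadir} into Pike's best response: x_{Pike} = 17.5 − 0.25(18.25 − 0.25x_{Pike}) ⇒ 0.9375x_{Pike} = 12.9375, so x_{Pike} = 13.8.
Then x_{Nadir} = 18.25 − 0.25·13.8 = 14.8.
P_{Pike} = 75 − 2·13.8 − 14.8 = 32.6.
Profit = (32.6 − 5)·13.8 = 380.88.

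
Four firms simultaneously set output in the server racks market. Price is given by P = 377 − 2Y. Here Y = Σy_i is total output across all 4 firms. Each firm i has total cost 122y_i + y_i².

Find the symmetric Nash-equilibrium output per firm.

A representative firm's profit is π_i = y_i(377 − 2Y) − 122y_i − y_i², with Y = y_i + Σ_{j≠i} y_j.
First-order condition: 255 − 6y_i − 2Σ_{j≠i} y_j = 0.
Imposing symmetry (y_j = y for all j) turns Σ_{j≠i} y_j into 3y, so 255 = 12y and y = 21.25.

21.25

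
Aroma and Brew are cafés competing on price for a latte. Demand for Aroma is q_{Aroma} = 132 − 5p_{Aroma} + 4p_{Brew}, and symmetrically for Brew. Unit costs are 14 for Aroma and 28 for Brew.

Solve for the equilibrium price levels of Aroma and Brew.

37, 42

Aroma's profit: π = (p_{Aroma} − 14)(132 − 5p_{Aroma} + 4p_{Brew}).
∂π/∂p_{Aroma} = 202 − 10p_{Aroma} + 4p_{Brew} = 0 ⇒ p_{Aroma} = 20.2 + 0.4p_{Brew}.
Similarly p_{Brew} = 27.2 + 0.4p_{Aroma}.
Solving the two reaction functions simultaneously: (1 − (0.4)(0.4))p_{Aroma} = 20.2 + 0.4·27.2, so 0.84p_{Aroma} = 31.08 and p_{Aroma} = 37.
Then p_{Brew} = 27.2 + 0.4·37 = 42.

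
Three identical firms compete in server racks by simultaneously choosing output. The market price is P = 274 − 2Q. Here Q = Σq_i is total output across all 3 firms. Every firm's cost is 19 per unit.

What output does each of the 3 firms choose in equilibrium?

A representative firm's profit is π_i = q_i(274 − 2Q) − 19q_i, with Q = q_i + Σ_{j≠i} q_j.
First-order condition: 255 − 4q_i − 2Σ_{j≠i} q_j = 0.
Imposing symmetry (q_j = q for all j) turns Σ_{j≠i} q_j into 2q, so 255 = 8q and q = 31.875.

31.875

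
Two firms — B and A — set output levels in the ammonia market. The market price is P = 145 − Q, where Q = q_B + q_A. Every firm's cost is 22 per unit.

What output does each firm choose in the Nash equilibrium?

Firm B's profit: π = q_B(145 − (q_B + q_A)) − 22q_B.
∂π/∂q_B = 123 − 2q_B − q_A = 0, so q_B = 61.5 − 0.5q_A.
Setting q_B = q_A in the reaction function: q_B = 61.5 − 0.5q_B, so q_B = 61.5 / 1.5 = 41.

41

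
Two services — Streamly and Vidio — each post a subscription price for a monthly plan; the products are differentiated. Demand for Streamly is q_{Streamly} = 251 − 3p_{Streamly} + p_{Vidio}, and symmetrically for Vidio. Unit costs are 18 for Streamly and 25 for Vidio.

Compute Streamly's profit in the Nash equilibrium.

5702.88

Streamly's profit: π = (p_{Streamly} − 18)(251 − 3p_{Streamly} + p_{Vidio}).
∂π/∂p_{Streamly} = 305 − 6p_{Streamly} + p_{Vidio} = 0 ⇒ p_{Streamly} = 305/6 + (1/6)p_{Vidio}.
Similarly p_{Vidio} = 163/3 + (1/6)p_{Streamly}.
Plugging p_{Vidio} into Streamly's best response: p_{Streamly} = 305/6 + (1/6)(163/3 + (1/6)p_{Streamly}) ⇒ (35/36)p_{Streamly} = 539/9, so p_{Streamly} = 61.6.
Then p_{Vidio} = 163/3 + (1/6)·61.6 = 64.6.
q_{Streamly} = 251 − 3·61.6 + 64.6 = 130.8.
Profit = (61.6 − 18)·130.8 = 5702.88.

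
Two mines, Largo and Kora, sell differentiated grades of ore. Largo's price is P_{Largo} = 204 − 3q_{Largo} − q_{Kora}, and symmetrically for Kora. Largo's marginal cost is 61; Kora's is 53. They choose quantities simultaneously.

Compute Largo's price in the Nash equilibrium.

Mine Largo's profit: π = q_{Largo}(204 − 3q_{Largo} − q_{Kora}) − 61q_{Largo}.
∂π/∂q_{Largo} = 143 − 6q_{Largo} − q_{Kora} = 0 ⇒ q_{Largo} = 143/6 − (1/6)q_{Kora}.
Similarly q_{Kora} = 151/6 − (1/6)q_{Largo}.
Solving the two reaction functions simultaneously: (1 − (−1/6)(−1/6))q_{Largo} = 143/6 − (1/6)·(151/6), so (35/36)q_{Largo} = 707/36 and q_{Largo} = 20.2.
Then q_{Kora} = 151/6 − (1/6)·20.2 = 21.8.
P_{Largo} = 204 − 3·20.2 − 21.8 = 121.6.

121.6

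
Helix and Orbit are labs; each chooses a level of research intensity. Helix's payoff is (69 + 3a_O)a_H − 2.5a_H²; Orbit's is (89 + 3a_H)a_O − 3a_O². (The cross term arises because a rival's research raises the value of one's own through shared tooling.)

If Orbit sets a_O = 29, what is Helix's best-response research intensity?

31.2

Expanding Helix's payoff: 69a_H + 3a_Oa_H − 2.5a_H².
∂π/∂a_H = 69 + 3a_O − 5a_H = 0, so a_H = 13.8 + 0.6a_O.
At a_O = 29: a_H = 13.8 + 0.6·29 = 31.2.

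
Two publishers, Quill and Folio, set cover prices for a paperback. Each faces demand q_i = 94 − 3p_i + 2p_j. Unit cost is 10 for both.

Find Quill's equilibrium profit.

1323

Quill's profit: π = (p_{Quill} − 10)(94 − 3p_{Quill} + 2p_{Folio}).
∂π/∂p_{Quill} = 124 − 6p_{Quill} + 2p_{Folio} = 0 ⇒ p_{Quill} = 62/3 + (1/3)p_{Folio}.
The game is symmetric, so in equilibrium p_{Folio} = p_{Quill}: the reaction function gives (2/3)p_{Quill} = 62/3, hence p_{Quill} = 31.
q_{Quill} = 94 − 3·31 + 2·31 = 63.
Profit = (31 − 10)·63 = 1323.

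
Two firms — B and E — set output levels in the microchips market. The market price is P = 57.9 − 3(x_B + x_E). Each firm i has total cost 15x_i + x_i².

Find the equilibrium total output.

7.8

Firm B's profit: π = x_B(57.9 − 3(x_B + x_E)) − 15x_B − x_B².
∂π/∂x_B = 42.9 − 8x_B − 3x_E = 0, so x_B = 5.3625 − 0.375x_E.
The game is symmetric, so in equilibrium x_E = x_B: the reaction function gives 1.375x_B = 5.3625, hence x_B = 3.9.
Total output: 3.9 + 3.9 = 7.8.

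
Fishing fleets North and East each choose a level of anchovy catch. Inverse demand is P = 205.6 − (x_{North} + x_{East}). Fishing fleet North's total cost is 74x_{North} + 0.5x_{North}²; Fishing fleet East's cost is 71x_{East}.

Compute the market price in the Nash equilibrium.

125.44

Fishing fleet North's profit: π = x_{North}(205.6 − (x_{North} + x_{East})) − 74x_{North} − 0.5x_{North}².
∂π/∂x_{North} = 131.6 − 3x_{North} − x_{East} = 0, so x_{North} = 658/15 − (1/3)x_{East}.
For East: ∂π/∂x_{East} = 134.6 − 2x_{East} − x_{North} = 0 ⇒ x_{East} = 67.3 − 0.5x_{North}.
Plugging x_{East} into North's best response: x_{North} = 658/15 − (1/3)(67.3 − 0.5x_{North}) ⇒ (5/6)x_{North} = 643/30, so x_{North} = 25.72.
Then x_{East} = 67.3 − 0.5·25.72 = 54.44.
Equilibrium price: P = 205.6 − 80.16 = 125.44.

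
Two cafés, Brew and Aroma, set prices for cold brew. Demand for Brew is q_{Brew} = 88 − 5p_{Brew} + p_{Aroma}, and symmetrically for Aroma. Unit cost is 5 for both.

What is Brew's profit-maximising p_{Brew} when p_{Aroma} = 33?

14.6

Brew's profit: π = (p_{Brew} − 5)(88 − 5p_{Brew} + p_{Aroma}).
∂π/∂p_{Brew} = 113 − 10p_{Brew} + p_{Aroma} = 0 ⇒ p_{Brew} = 11.3 + 0.1p_{Aroma}.
At p_{Aroma} = 33: p_{Brew} = 11.3 + 0.1·33 = 14.6.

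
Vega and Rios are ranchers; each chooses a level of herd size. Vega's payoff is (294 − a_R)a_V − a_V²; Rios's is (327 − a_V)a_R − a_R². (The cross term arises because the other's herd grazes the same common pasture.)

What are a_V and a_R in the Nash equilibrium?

Expanding Vega's payoff: 294a_V − a_Ra_V − a_V².
∂π/∂a_V = 294 − a_R − 2a_V = 0, so a_V = 147 − 0.5a_R.
Likewise for Rios: a_R = 163.5 − 0.5a_V.
Plugging a_R into Vega's best response: a_V = 147 − 0.5(163.5 − 0.5a_V) ⇒ 0.75a_V = 65.25, so a_V = 87.
Then a_R = 163.5 − 0.5·87 = 120.

87, 120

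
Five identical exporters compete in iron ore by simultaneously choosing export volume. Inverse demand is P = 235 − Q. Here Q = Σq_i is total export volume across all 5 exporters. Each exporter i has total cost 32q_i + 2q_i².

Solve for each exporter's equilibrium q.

20.3

A representative exporter's profit is π_i = q_i(235 − Q) − 32q_i − 2q_i², with Q = q_i + Σ_{j≠i} q_j.
First-order condition: 203 − 6q_i − Σ_{j≠i} q_j = 0.
In a symmetric equilibrium every exporter chooses the same q, so Σ_{j≠i} q_j = 4q. The condition becomes 203 − 10q = 0, giving q = 203/10 = 20.3.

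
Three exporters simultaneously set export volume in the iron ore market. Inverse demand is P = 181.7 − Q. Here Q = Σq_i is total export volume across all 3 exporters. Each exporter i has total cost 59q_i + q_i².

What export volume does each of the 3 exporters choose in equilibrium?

20.45

A representative exporter's profit is π_i = q_i(181.7 − Q) − 59q_i − q_i², with Q = q_i + Σ_{j≠i} q_j.
First-order condition: 122.7 − 4q_i − Σ_{j≠i} q_j = 0.
Imposing symmetry (q_j = q for all j) turns Σ_{j≠i} q_j into 2q, so 122.7 = 6q and q = 20.45.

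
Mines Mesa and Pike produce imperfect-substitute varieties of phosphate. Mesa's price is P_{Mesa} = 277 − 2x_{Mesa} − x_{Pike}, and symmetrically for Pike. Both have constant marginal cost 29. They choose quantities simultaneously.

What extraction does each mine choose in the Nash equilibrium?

Mine Mesa's profit: π = x_{Mesa}(277 − 2x_{Mesa} − x_{Pike}) − 29x_{Mesa}.
∂π/∂x_{Mesa} = 248 − 4x_{Mesa} − x_{Pike} = 0 ⇒ x_{Mesa} = 62 − 0.25x_{Pike}.
The game is symmetric, so in equilibrium x_{Pike} = x_{Mesa}: the reaction function gives 1.25x_{Mesa} = 62, hence x_{Mesa} = 49.6.

49.6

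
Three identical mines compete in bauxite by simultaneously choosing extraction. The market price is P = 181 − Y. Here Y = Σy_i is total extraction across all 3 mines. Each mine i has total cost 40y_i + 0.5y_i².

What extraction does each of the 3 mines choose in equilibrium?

28.2

A representative mine's profit is π_i = y_i(181 − Y) − 40y_i − 0.5y_i², with Y = y_i + Σ_{j≠i} y_j.
First-order condition: 141 − 3y_i − Σ_{j≠i} y_j = 0.
Imposing symmetry (y_j = y for all j) turns Σ_{j≠i} y_j into 2y, so 141 = 5y and y = 28.2.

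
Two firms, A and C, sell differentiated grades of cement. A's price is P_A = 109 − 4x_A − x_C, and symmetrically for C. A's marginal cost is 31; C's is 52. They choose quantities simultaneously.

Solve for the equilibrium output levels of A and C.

9, 6

Firm A's profit: π = x_A(109 − 4x_A − x_C) − 31x_A.
∂π/∂x_A = 78 − 8x_A − x_C = 0 ⇒ x_A = 9.75 − 0.125x_C.
Similarly x_C = 7.125 − 0.125x_A.
Plugging x_C into A's best response: x_A = 9.75 − 0.125(7.125 − 0.125x_A) ⇒ (63/64)x_A = 567/64, so x_A = 9.
Then x_C = 7.125 − 0.125·9 = 6.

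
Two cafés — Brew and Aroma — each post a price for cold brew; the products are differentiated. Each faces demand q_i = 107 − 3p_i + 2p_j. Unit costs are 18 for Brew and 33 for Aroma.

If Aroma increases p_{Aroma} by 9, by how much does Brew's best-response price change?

3

Brew's profit: π = (p_{Brew} − 18)(107 − 3p_{Brew} + 2p_{Aroma}).
∂π/∂p_{Brew} = 161 − 6p_{Brew} + 2p_{Aroma} = 0 ⇒ p_{Brew} = 161/6 + (1/3)p_{Aroma}.
The reaction-function slope is 1/3, so a 9-unit rise in p_{Aroma} moves p_{Brew} by 1/3 × 9 = 3. Brew's best response rises — the actions are strategic complements.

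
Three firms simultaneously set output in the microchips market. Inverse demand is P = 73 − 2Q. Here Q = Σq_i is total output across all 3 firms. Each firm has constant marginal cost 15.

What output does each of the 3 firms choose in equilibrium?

A representative firm's profit is π_i = q_i(73 − 2Q) − 15q_i, with Q = q_i + Σ_{j≠i} q_j.
First-order condition: 58 − 4q_i − 2Σ_{j≠i} q_j = 0.
In a symmetric equilibrium every firm chooses the same q, so Σ_{j≠i} q_j = 2q. The condition becomes 58 − 8q = 0, giving q = 58/8 = 7.25.

7.25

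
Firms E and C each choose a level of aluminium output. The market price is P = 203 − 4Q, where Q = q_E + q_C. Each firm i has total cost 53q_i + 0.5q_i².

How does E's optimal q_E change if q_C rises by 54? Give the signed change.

-24

Firm E's profit: π = q_E(203 − 4(q_E + q_C)) − 53q_E − 0.5q_E².
∂π/∂q_E = 150 − 9q_E − 4q_C = 0, so q_E = 50/3 − (4/9)q_C.
The reaction-function slope is −4/9, so a 54-unit rise in q_C moves q_E by −4/9 × 54 = −24. E's best response falls — the actions are strategic substitutes.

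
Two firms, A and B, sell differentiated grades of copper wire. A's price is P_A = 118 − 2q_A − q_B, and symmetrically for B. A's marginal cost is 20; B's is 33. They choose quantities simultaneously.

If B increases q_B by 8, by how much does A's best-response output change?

Firm A's profit: π = q_A(118 − 2q_A − q_B) − 20q_A.
∂π/∂q_A = 98 − 4q_A − q_B = 0 ⇒ q_A = 24.5 − 0.25q_B.
The reaction-function slope is −0.25, so an 8-unit rise in q_B moves q_A by −0.25 × 8 = −2. A's best response falls — the actions are strategic substitutes.

-2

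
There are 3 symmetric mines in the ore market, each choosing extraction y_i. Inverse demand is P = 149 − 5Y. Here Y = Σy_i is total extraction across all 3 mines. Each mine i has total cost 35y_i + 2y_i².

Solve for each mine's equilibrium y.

4.75

A representative mine's profit is π_i = y_i(149 − 5Y) − 35y_i − 2y_i², with Y = y_i + Σ_{j≠i} y_j.
First-order condition: 114 − 14y_i − 5Σ_{j≠i} y_j = 0.
Imposing symmetry (y_j = y for all j) turns Σ_{j≠i} y_j into 2y, so 114 = 24y and y = 4.75.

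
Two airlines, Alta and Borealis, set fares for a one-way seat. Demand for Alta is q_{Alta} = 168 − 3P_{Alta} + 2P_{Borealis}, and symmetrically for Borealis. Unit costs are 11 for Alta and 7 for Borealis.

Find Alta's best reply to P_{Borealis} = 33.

Alta's profit: π = (P_{Alta} − 11)(168 − 3P_{Alta} + 2P_{Borealis}).
∂π/∂P_{Alta} = 201 − 6P_{Alta} + 2P_{Borealis} = 0 ⇒ P_{Alta} = 33.5 + (1/3)P_{Borealis}.
At P_{Borealis} = 33: P_{Alta} = 33.5 + (1/3)·33 = 44.5.

44.5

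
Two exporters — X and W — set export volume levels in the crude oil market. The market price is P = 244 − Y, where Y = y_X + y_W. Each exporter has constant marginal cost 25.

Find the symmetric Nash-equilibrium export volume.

73

Exporter X's profit: π = y_X(244 − (y_X + y_W)) − 25y_X.
∂π/∂y_X = 219 − 2y_X − y_W = 0, so y_X = 109.5 − 0.5y_W.
By symmetry y_W = y_X; substituting into the reaction function, 1.5y_X = 109.5 and y_X = 73.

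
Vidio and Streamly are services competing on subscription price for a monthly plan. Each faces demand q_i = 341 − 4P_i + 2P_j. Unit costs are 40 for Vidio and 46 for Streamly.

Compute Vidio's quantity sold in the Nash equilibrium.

Vidio's profit: π = (P_{Vidio} − 40)(341 − 4P_{Vidio} + 2P_{Streamly}).
∂π/∂P_{Vidio} = 501 − 8P_{Vidio} + 2P_{Streamly} = 0 ⇒ P_{Vidio} = 62.625 + 0.25P_{Streamly}.
Similarly P_{Streamly} = 65.625 + 0.25P_{Vidio}.
Substituting the second reaction function into the first: P_{Vidio} = 62.625 + 0.25(65.625 + 0.25P_{Vidio}), which gives 0.9375P_{Vidio} = 2529/32 ⇒ P_{Vidio} = 84.3.
Then P_{Streamly} = 65.625 + 0.25·84.3 = 86.7.
q_{Vidio} = 341 − 4·84.3 + 2·86.7 = 177.2.

177.2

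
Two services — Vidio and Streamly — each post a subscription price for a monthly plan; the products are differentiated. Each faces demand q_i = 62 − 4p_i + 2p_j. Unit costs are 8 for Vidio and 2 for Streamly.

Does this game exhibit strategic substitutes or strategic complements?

strategic complements

Vidio's profit: π = (p_{Vidio} − 8)(62 − 4p_{Vidio} + 2p_{Streamly}).
∂π/∂p_{Vidio} = 94 − 8p_{Vidio} + 2p_{Streamly} = 0 ⇒ p_{Vidio} = 11.75 + 0.25p_{Streamly}.
The best-response slope dp_{Vidio}/dp_{Streamly} = 0.25 > 0: the reaction function is upward-sloping, so the choices are strategic complements.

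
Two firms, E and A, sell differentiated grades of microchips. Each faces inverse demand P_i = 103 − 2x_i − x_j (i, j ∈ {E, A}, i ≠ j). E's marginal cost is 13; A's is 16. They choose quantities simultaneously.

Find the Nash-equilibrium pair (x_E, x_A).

18.2, 17.2

Firm E's profit: π = x_E(103 − 2x_E − x_A) − 13x_E.
∂π/∂x_E = 90 − 4x_E − x_A = 0 ⇒ x_E = 22.5 − 0.25x_A.
Similarly x_A = 21.75 − 0.25x_E.
Substituting the second reaction function into the first: x_E = 22.5 − 0.25(21.75 − 0.25x_E), which gives 0.9375x_E = 17.0625 ⇒ x_E = 18.2.
Then x_A = 21.75 − 0.25·18.2 = 17.2.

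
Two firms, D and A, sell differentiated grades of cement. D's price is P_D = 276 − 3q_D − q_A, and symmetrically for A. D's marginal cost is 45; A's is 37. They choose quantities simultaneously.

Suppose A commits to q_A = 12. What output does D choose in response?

36.5

Firm D's profit: π = q_D(276 − 3q_D − q_A) − 45q_D.
∂π/∂q_D = 231 − 6q_D − q_A = 0 ⇒ q_D = 38.5 − (1/6)q_A.
At q_A = 12: q_D = 38.5 − (1/6)·12 = 36.5.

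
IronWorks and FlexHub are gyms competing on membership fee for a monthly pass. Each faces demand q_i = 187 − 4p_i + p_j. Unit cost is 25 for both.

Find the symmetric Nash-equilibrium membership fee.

41

IronWorks's profit: π = (p_{IronWorks} − 25)(187 − 4p_{IronWorks} + p_{FlexHub}).
∂π/∂p_{IronWorks} = 287 − 8p_{IronWorks} + p_{FlexHub} = 0 ⇒ p_{IronWorks} = 35.875 + 0.125p_{FlexHub}.
The game is symmetric, so in equilibrium p_{FlexHub} = p_{IronWorks}: the reaction function gives 0.875p_{IronWorks} = 35.875, hence p_{IronWorks} = 41.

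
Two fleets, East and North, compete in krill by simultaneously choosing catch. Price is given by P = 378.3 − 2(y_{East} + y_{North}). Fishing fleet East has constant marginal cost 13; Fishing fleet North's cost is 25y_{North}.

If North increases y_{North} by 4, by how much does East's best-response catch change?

Fishing fleet East's profit: π = y_{East}(378.3 − 2(y_{East} + y_{North})) − 13y_{East}.
∂π/∂y_{East} = 365.3 − 4y_{East} − 2y_{North} = 0, so y_{East} = 91.325 − 0.5y_{North}.
The reaction-function slope is −0.5, so a 4-unit rise in y_{North} moves y_{East} by −0.5 × 4 = −2. East's best response falls — the actions are strategic substitutes.

-2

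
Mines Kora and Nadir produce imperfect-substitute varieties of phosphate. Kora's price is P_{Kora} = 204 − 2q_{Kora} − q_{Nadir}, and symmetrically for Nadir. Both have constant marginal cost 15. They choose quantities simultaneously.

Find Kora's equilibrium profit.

2857.68

Mine Kora's profit: π = q_{Kora}(204 − 2q_{Kora} − q_{Nadir}) − 15q_{Kora}.
∂π/∂q_{Kora} = 189 − 4q_{Kora} − q_{Nadir} = 0 ⇒ q_{Kora} = 47.25 − 0.25q_{Nadir}.
Setting q_{Kora} = q_{Nadir} in the reaction function: q_{Kora} = 47.25 − 0.25q_{Kora}, so q_{Kora} = 47.25 / 1.25 = 37.8.
P_{Kora} = 204 − 2·37.8 − 37.8 = 90.6.
Profit = (90.6 − 15)·37.8 = 2857.68.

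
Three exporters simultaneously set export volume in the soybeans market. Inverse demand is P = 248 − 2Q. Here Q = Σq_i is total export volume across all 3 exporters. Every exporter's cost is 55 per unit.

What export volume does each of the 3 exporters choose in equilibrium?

A representative exporter's profit is π_i = q_i(248 − 2Q) − 55q_i, with Q = q_i + Σ_{j≠i} q_j.
First-order condition: 193 − 4q_i − 2Σ_{j≠i} q_j = 0.
With identical exporters, set every q_j = q: then 193 − 4q − 4q = 0, i.e. q = 193/8 = 24.125.

24.125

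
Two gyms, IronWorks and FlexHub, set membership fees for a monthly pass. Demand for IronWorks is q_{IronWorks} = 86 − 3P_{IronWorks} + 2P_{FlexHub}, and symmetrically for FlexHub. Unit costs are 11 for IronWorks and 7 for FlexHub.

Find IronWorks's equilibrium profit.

IronWorks's profit: π = (P_{IronWorks} − 11)(86 − 3P_{IronWorks} + 2P_{FlexHub}).
∂π/∂P_{IronWorks} = 119 − 6P_{IronWorks} + 2P_{FlexHub} = 0 ⇒ P_{IronWorks} = 119/6 + (1/3)P_{FlexHub}.
Similarly P_{FlexHub} = 107/6 + (1/3)P_{IronWorks}.
Solving the two reaction functions simultaneously: (1 − (1/3)(1/3))P_{IronWorks} = 119/6 + (1/3)·(107/6), so (8/9)P_{IronWorks} = 232/9 and P_{IronWorks} = 29.
Then P_{FlexHub} = 107/6 + (1/3)·29 = 27.5.
q_{IronWorks} = 86 − 3·29 + 2·27.5 = 54.
Profit = (29 − 11)·54 = 972.

972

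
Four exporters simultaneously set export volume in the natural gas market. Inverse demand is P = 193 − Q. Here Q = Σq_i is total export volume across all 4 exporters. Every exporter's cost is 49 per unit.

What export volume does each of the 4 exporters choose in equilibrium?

28.8

A representative exporter's profit is π_i = q_i(193 − Q) − 49q_i, with Q = q_i + Σ_{j≠i} q_j.
First-order condition: 144 − 2q_i − Σ_{j≠i} q_j = 0.
Imposing symmetry (q_j = q for all j) turns Σ_{j≠i} q_j into 3q, so 144 = 5q and q = 28.8.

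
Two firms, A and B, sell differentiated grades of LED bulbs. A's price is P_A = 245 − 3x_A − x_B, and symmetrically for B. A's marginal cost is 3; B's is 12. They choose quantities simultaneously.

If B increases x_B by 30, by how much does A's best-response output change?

Firm A's profit: π = x_A(245 − 3x_A − x_B) − 3x_A.
∂π/∂x_A = 242 − 6x_A − x_B = 0 ⇒ x_A = 121/3 − (1/6)x_B.
The reaction-function slope is −1/6, so a 30-unit rise in x_B moves x_A by −1/6 × 30 = −5. A's best response falls — the actions are strategic substitutes.

-5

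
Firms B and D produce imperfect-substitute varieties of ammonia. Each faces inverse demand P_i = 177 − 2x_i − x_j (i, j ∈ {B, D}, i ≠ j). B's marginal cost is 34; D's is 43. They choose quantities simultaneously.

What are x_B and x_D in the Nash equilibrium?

Firm B's profit: π = x_B(177 − 2x_B − x_D) − 34x_B.
∂π/∂x_B = 143 − 4x_B − x_D = 0 ⇒ x_B = 35.75 − 0.25x_D.
Similarly x_D = 33.5 − 0.25x_B.
Substituting the second reaction function into the first: x_B = 35.75 − 0.25(33.5 − 0.25x_B), which gives 0.9375x_B = 27.375 ⇒ x_B = 29.2.
Then x_D = 33.5 − 0.25·29.2 = 26.2.

29.2, 26.2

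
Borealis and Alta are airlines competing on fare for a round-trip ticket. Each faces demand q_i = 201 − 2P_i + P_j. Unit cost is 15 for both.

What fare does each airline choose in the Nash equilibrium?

Borealis's profit: π = (P_{Borealis} − 15)(201 − 2P_{Borealis} + P_{Alta}).
∂π/∂P_{Borealis} = 231 − 4P_{Borealis} + P_{Alta} = 0 ⇒ P_{Borealis} = 57.75 + 0.25P_{Alta}.
By symmetry P_{Alta} = P_{Borealis}; substituting into the reaction function, 0.75P_{Borealis} = 57.75 and P_{Borealis} = 77.

77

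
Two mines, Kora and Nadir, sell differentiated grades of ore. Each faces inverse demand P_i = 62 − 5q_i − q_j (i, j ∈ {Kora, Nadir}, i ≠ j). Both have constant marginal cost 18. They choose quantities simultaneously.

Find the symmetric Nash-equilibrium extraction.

Mine Kora's profit: π = q_{Kora}(62 − 5q_{Kora} − q_{Nadir}) − 18q_{Kora}.
∂π/∂q_{Kora} = 44 − 10q_{Kora} − q_{Nadir} = 0 ⇒ q_{Kora} = 4.4 − 0.1q_{Nadir}.
By symmetry q_{Nadir} = q_{Kora}; substituting into the reaction function, 1.1q_{Kora} = 4.4 and q_{Kora} = 4.

4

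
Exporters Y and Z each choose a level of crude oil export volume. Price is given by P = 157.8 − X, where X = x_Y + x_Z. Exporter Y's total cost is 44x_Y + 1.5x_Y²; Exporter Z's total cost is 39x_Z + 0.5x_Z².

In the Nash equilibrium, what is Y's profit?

632.025

Exporter Y's profit: π = x_Y(157.8 − (x_Y + x_Z)) − 44x_Y − 1.5x_Y².
∂π/∂x_Y = 113.8 − 5x_Y − x_Z = 0, so x_Y = 22.76 − 0.2x_Z.
For Z: ∂π/∂x_Z = 118.8 − 3x_Z − x_Y = 0 ⇒ x_Z = 39.6 − (1/3)x_Y.
Substituting the second reaction function into the first: x_Y = 22.76 − 0.2(39.6 − (1/3)x_Y), which gives (14/15)x_Y = 14.84 ⇒ x_Y = 15.9.
Then x_Z = 39.6 − (1/3)·15.9 = 34.3.
Price P = 157.8 − 50.2 = 107.6.
Y's profit: (107.6 − 44)·15.9 − 1.5(15.9)² = 632.025.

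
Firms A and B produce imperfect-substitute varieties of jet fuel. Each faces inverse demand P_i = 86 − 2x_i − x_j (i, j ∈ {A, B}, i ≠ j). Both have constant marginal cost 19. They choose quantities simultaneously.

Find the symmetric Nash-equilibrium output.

Firm A's profit: π = x_A(86 − 2x_A − x_B) − 19x_A.
∂π/∂x_A = 67 − 4x_A − x_B = 0 ⇒ x_A = 16.75 − 0.25x_B.
Setting x_A = x_B in the reaction function: x_A = 16.75 − 0.25x_A, so x_A = 16.75 / 1.25 = 13.4.

13.4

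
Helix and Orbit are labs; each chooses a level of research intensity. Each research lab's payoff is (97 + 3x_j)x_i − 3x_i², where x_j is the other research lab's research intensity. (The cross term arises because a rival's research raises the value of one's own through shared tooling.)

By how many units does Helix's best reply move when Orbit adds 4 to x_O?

Helix's payoff is (97 + 3x_O)x_H − 3x_H².
∂π/∂x_H = 97 + 3x_O − 6x_H = 0, so x_H = 97/6 + 0.5x_O.
The reaction-function slope is 0.5, so a 4-unit rise in x_O moves x_H by 0.5 × 4 = 2. Helix's best response rises — the actions are strategic complements.

2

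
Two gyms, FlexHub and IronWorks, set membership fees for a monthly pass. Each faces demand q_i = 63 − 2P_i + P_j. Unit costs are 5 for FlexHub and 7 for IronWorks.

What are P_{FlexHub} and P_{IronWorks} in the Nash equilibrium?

24.6, 25.4

FlexHub's profit: π = (P_{FlexHub} − 5)(63 − 2P_{FlexHub} + P_{IronWorks}).
∂π/∂P_{FlexHub} = 73 − 4P_{FlexHub} + P_{IronWorks} = 0 ⇒ P_{FlexHub} = 18.25 + 0.25P_{IronWorks}.
Similarly P_{IronWorks} = 19.25 + 0.25P_{FlexHub}.
Solving the two reaction functions simultaneously: (1 − (0.25)(0.25))P_{FlexHub} = 18.25 + 0.25·19.25, so 0.9375P_{FlexHub} = 23.0625 and P_{FlexHub} = 24.6.
Then P_{IronWorks} = 19.25 + 0.25·24.6 = 25.4.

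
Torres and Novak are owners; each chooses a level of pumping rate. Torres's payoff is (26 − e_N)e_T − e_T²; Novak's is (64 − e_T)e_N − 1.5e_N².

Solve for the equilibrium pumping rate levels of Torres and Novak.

Expanding Torres's payoff: 26e_T − e_Ne_T − e_T².
∂π/∂e_T = 26 − e_N − 2e_T = 0, so e_T = 13 − 0.5e_N.
Likewise for Novak: e_N = 64/3 − (1/3)e_T.
Solving the two reaction functions simultaneously: (1 − (−0.5)(−1/3))e_T = 13 − 0.5·(64/3), so (5/6)e_T = 7/3 and e_T = 2.8.
Then e_N = 64/3 − (1/3)·2.8 = 20.4.

2.8, 20.4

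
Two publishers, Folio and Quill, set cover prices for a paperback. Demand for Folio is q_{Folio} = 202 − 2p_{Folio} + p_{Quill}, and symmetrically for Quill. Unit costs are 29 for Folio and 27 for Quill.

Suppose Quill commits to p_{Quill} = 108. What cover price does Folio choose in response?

Folio's profit: π = (p_{Folio} − 29)(202 − 2p_{Folio} + p_{Quill}).
∂π/∂p_{Folio} = 260 − 4p_{Folio} + p_{Quill} = 0 ⇒ p_{Folio} = 65 + 0.25p_{Quill}.
At p_{Quill} = 108: p_{Folio} = 65 + 0.25·108 = 92.

92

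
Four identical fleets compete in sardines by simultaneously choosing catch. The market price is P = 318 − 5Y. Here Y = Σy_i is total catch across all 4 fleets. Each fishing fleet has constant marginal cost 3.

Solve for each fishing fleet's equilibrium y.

12.6

A representative fishing fleet's profit is π_i = y_i(318 − 5Y) − 3y_i, with Y = y_i + Σ_{j≠i} y_j.
First-order condition: 315 − 10y_i − 5Σ_{j≠i} y_j = 0.
With identical fishing fleets, set every y_j = y: then 315 − 10y − 15y = 0, i.e. y = 315/25 = 12.6.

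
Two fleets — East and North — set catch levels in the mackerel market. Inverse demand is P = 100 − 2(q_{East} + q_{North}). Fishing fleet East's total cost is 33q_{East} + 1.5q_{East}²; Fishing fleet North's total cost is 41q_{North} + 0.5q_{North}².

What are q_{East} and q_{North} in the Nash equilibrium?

Fishing fleet East's profit: π = q_{East}(100 − 2(q_{East} + q_{North})) − 33q_{East} − 1.5q_{East}².
∂π/∂q_{East} = 67 − 7q_{East} − 2q_{North} = 0, so q_{East} = 67/7 − (2/7)q_{North}.
For North: ∂π/∂q_{North} = 59 − 5q_{North} − 2q_{East} = 0 ⇒ q_{North} = 11.8 − 0.4q_{East}.
Substituting the second reaction function into the first: q_{East} = 67/7 − (2/7)(11.8 − 0.4q_{East}), which gives (31/35)q_{East} = 6.2 ⇒ q_{East} = 7.
Then q_{North} = 11.8 − 0.4·7 = 9.

7, 9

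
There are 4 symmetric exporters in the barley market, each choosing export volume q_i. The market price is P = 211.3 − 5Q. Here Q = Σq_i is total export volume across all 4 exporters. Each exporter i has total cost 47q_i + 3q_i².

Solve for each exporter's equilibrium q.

A representative exporter's profit is π_i = q_i(211.3 − 5Q) − 47q_i − 3q_i², with Q = q_i + Σ_{j≠i} q_j.
First-order condition: 164.3 − 16q_i − 5Σ_{j≠i} q_j = 0.
Imposing symmetry (q_j = q for all j) turns Σ_{j≠i} q_j into 3q, so 164.3 = 31q and q = 5.3.

5.3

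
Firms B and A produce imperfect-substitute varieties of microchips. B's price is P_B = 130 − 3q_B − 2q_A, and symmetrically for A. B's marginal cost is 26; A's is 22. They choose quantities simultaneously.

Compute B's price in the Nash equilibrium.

64.25

Firm B's profit: π = q_B(130 − 3q_B − 2q_A) − 26q_B.
∂π/∂q_B = 104 − 6q_B − 2q_A = 0 ⇒ q_B = 52/3 − (1/3)q_A.
Similarly q_A = 18 − (1/3)q_B.
Solving the two reaction functions simultaneously: (1 − (−1/3)(−1/3))q_B = 52/3 − (1/3)·18, so (8/9)q_B = 34/3 and q_B = 12.75.
Then q_A = 18 − (1/3)·12.75 = 13.75.
P_B = 130 − 3·12.75 − 2·13.75 = 64.25.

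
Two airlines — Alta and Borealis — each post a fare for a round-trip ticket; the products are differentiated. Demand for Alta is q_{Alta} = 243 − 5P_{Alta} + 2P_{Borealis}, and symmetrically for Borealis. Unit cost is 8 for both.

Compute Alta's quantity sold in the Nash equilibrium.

Alta's profit: π = (P_{Alta} − 8)(243 − 5P_{Alta} + 2P_{Borealis}).
∂π/∂P_{Alta} = 283 − 10P_{Alta} + 2P_{Borealis} = 0 ⇒ P_{Alta} = 28.3 + 0.2P_{Borealis}.
By symmetry P_{Borealis} = P_{Alta}; substituting into the reaction function, 0.8P_{Alta} = 28.3 and P_{Alta} = 35.375.
q_{Alta} = 243 − 5·35.375 + 2·35.375 = 136.875.

136.875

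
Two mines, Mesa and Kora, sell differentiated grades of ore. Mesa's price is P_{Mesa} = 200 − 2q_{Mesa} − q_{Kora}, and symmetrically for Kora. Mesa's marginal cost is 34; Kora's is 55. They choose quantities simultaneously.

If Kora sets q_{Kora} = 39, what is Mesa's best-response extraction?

31.75

Mine Mesa's profit: π = q_{Mesa}(200 − 2q_{Mesa} − q_{Kora}) − 34q_{Mesa}.
∂π/∂q_{Mesa} = 166 − 4q_{Mesa} − q_{Kora} = 0 ⇒ q_{Mesa} = 41.5 − 0.25q_{Kora}.
At q_{Kora} = 39: q_{Mesa} = 41.5 − 0.25·39 = 31.75.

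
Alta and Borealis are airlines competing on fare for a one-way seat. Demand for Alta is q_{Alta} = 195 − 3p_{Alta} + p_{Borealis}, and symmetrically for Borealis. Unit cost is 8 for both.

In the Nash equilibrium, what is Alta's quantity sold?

107.4

Alta's profit: π = (p_{Alta} − 8)(195 − 3p_{Alta} + p_{Borealis}).
∂π/∂p_{Alta} = 219 − 6p_{Alta} + p_{Borealis} = 0 ⇒ p_{Alta} = 36.5 + (1/6)p_{Borealis}.
Setting p_{Alta} = p_{Borealis} in the reaction function: p_{Alta} = 36.5 + (1/6)p_{Alta}, so p_{Alta} = 36.5 / (5/6) = 43.8.
q_{Alta} = 195 − 3·43.8 + 43.8 = 107.4.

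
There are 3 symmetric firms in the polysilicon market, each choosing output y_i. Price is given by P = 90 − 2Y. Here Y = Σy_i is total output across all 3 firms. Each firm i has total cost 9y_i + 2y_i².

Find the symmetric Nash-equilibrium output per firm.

6.75

A representative firm's profit is π_i = y_i(90 − 2Y) − 9y_i − 2y_i², with Y = y_i + Σ_{j≠i} y_j.
First-order condition: 81 − 8y_i − 2Σ_{j≠i} y_j = 0.
Imposing symmetry (y_j = y for all j) turns Σ_{j≠i} y_j into 2y, so 81 = 12y and y = 6.75.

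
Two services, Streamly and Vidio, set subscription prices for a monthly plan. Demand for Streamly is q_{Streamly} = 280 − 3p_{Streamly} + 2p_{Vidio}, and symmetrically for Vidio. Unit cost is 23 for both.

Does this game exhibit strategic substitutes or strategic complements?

strategic complements

Streamly's profit: π = (p_{Streamly} − 23)(280 − 3p_{Streamly} + 2p_{Vidio}).
∂π/∂p_{Streamly} = 349 − 6p_{Streamly} + 2p_{Vidio} = 0 ⇒ p_{Streamly} = 349/6 + (1/3)p_{Vidio}.
The best-response slope dp_{Streamly}/dp_{Vidio} = 1/3 > 0: the reaction function is upward-sloping, so the choices are strategic complements.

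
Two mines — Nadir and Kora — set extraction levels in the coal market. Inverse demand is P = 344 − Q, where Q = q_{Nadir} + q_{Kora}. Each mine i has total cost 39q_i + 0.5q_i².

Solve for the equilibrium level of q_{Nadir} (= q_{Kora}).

Mine Nadir's profit: π = q_{Nadir}(344 − (q_{Nadir} + q_{Kora})) − 39q_{Nadir} − 0.5q_{Nadir}².
∂π/∂q_{Nadir} = 305 − 3q_{Nadir} − q_{Kora} = 0, so q_{Nadir} = 305/3 − (1/3)q_{Kora}.
The game is symmetric, so in equilibrium q_{Kora} = q_{Nadir}: the reaction function gives (4/3)q_{Nadir} = 305/3, hence q_{Nadir} = 76.25.

76.25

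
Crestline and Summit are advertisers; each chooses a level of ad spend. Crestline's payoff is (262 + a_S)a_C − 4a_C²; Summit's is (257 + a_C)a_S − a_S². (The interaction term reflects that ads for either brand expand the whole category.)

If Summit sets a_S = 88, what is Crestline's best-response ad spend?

43.75

Expanding Crestline's payoff: 262a_C + a_Sa_C − 4a_C².
∂π/∂a_C = 262 + a_S − 8a_C = 0, so a_C = 32.75 + 0.125a_S.
At a_S = 88: a_C = 32.75 + 0.125·88 = 43.75.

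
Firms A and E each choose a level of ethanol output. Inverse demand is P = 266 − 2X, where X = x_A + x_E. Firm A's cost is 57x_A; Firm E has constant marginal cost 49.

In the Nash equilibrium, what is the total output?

Firm A's profit: π = x_A(266 − 2(x_A + x_E)) − 57x_A.
∂π/∂x_A = 209 − 4x_A − 2x_E = 0, so x_A = 52.25 − 0.5x_E.
By the same steps for E: x_E = 54.25 − 0.5x_A.
Plugging x_E into A's best response: x_A = 52.25 − 0.5(54.25 − 0.5x_A) ⇒ 0.75x_A = 25.125, so x_A = 33.5.
Then x_E = 54.25 − 0.5·33.5 = 37.5.
Total output: 33.5 + 37.5 = 71.

71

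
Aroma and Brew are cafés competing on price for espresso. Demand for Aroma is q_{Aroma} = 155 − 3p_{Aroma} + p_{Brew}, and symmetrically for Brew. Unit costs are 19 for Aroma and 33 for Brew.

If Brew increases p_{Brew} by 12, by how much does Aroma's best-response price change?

2

Aroma's profit: π = (p_{Aroma} − 19)(155 − 3p_{Aroma} + p_{Brew}).
∂π/∂p_{Aroma} = 212 − 6p_{Aroma} + p_{Brew} = 0 ⇒ p_{Aroma} = 106/3 + (1/6)p_{Brew}.
The reaction-function slope is 1/6, so a 12-unit rise in p_{Brew} moves p_{Aroma} by 1/6 × 12 = 2. Aroma's best response rises — the actions are strategic complements.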